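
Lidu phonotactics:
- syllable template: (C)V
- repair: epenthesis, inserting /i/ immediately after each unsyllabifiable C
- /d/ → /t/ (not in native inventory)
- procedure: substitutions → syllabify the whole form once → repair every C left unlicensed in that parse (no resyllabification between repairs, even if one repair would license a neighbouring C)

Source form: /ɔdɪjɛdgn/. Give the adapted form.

ɔtɪjɛtigini

Substitution: /d/ → /t/, giving /ɔtɪjɛtgn/.
Syllabifying with onset maximization leaves /t/, /g/, /n/ stranded (no codas are permitted; onsets are limited to one consonant).
Inserting the epenthetic vowel yields /t/ → /ti/, /g/ → /gi/, /n/ → /ni/.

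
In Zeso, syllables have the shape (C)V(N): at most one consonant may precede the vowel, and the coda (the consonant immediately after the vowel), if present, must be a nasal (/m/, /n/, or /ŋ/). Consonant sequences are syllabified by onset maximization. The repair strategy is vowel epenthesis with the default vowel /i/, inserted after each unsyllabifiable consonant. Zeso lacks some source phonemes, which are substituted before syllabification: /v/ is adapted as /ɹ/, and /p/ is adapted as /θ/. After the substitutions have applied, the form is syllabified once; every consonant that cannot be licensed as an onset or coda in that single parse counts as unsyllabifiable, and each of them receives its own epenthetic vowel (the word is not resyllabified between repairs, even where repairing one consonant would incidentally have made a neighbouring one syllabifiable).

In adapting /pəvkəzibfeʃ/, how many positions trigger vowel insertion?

After substitution the input is /θəɹkəzibfeʃ/.
The unsyllabifiable consonants are /ɹ/, /b/, /ʃ/; each receives one epenthetic vowel.

3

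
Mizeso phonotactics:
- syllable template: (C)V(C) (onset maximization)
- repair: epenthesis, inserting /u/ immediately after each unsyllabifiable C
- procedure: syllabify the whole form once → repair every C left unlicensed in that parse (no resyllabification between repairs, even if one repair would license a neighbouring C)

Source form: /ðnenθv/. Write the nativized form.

ðunenθuvu

Syllabifying with onset maximization leaves /ð/, /θ/, /v/ stranded (at most one coda consonant is licensed; onsets are limited to one consonant).
Each unlicensed consonant becomes the onset of a new syllable: /ð/ → /ðu/, /θ/ → /θu/, /v/ → /vu/.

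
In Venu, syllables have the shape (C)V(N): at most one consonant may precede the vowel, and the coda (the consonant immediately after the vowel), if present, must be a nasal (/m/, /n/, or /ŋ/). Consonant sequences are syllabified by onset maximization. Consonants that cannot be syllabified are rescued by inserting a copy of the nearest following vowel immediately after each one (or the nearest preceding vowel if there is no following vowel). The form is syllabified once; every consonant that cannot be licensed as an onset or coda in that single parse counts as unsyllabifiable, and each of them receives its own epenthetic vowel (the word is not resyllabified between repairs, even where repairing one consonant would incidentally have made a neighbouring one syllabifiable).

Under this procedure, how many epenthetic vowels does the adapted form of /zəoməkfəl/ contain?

The unsyllabifiable consonants are /k/, /l/; each receives one epenthetic vowel.

2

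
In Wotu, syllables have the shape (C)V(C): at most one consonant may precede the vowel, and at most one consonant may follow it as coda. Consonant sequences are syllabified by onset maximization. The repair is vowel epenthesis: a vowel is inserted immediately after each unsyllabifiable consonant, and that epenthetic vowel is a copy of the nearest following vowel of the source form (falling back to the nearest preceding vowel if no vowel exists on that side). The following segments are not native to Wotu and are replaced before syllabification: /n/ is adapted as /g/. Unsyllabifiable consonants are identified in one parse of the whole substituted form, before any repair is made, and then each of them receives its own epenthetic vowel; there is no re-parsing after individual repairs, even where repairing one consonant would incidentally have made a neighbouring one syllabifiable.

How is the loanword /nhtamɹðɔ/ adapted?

Substitution: /n/ → /g/, giving /ghtamɹðɔ/.
Under (C)V(C), the unsyllabifiable consonants are /g/, /h/, /ɹ/ (at most one coda consonant is licensed; onsets are limited to one consonant).
Epenthesis after each stranded consonant: /g/ → /ga/, /h/ → /ha/, /ɹ/ → /ɹɔ/.

gahatamɹɔðɔ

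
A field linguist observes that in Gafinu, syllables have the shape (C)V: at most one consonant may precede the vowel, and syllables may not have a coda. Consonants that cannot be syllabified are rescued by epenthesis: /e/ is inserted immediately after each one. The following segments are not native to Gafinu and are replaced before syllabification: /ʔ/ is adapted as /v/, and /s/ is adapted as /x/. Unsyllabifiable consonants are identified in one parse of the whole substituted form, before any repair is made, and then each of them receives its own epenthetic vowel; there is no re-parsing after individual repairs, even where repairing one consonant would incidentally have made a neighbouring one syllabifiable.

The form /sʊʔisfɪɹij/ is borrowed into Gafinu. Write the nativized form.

Substitution: /s/ → /x/, /ʔ/ → /v/, giving /xʊvixfɪɹij/.
Under (C)V, the unsyllabifiable consonants are /x/, /j/ (no codas are permitted; onsets are limited to one consonant).
Each unlicensed consonant becomes the onset of a new syllable: /x/ → /xe/, /j/ → /je/.

xʊvixefɪɹije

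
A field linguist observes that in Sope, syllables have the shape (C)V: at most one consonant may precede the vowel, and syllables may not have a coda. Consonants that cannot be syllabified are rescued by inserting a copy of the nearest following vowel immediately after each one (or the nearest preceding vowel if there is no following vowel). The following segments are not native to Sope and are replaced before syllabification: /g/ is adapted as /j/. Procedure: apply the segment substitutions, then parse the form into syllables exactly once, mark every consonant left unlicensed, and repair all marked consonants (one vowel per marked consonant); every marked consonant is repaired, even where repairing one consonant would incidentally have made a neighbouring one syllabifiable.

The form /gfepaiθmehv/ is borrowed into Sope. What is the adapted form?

Substitution: /g/ → /j/, giving /jfepaiθmehv/.
Syllabifying with onset maximization leaves /j/, /θ/, /h/, /v/ stranded (no codas are permitted; onsets are limited to one consonant).
Epenthesis after each stranded consonant: /j/ → /je/, /θ/ → /θe/, /h/ → /he/, /v/ → /ve/.

jefepaiθemeheve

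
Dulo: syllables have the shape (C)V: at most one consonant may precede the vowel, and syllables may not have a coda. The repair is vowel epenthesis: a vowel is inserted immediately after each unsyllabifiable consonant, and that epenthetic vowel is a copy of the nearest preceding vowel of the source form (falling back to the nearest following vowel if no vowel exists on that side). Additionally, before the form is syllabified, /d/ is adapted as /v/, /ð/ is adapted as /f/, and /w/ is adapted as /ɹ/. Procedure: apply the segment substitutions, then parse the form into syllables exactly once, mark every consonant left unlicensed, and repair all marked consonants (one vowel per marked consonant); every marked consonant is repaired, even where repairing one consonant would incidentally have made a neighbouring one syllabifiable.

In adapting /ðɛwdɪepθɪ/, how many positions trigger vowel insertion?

2

After substitution the input is /fɛɹvɪepθɪ/.
The unsyllabifiable consonants are /ɹ/, /p/; each receives one epenthetic vowel.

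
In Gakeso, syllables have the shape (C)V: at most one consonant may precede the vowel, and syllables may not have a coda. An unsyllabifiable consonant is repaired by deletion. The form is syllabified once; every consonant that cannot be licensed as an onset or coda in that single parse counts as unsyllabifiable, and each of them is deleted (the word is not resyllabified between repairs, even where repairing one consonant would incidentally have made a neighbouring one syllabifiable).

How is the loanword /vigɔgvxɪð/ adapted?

vigɔxɪ

The consonants /g/, /v/, /ð/ cannot be parsed into a legal (C)V syllable (no codas are permitted; onsets are limited to one consonant).
Deletion applies to /g/, /v/, /ð/.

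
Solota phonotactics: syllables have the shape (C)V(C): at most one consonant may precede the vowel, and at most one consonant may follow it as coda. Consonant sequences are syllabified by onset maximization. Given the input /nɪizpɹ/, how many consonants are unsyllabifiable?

Under (C)V(C), the unsyllabifiable consonants are /p/, /ɹ/ (at most one coda consonant is licensed; onsets are limited to one consonant).

2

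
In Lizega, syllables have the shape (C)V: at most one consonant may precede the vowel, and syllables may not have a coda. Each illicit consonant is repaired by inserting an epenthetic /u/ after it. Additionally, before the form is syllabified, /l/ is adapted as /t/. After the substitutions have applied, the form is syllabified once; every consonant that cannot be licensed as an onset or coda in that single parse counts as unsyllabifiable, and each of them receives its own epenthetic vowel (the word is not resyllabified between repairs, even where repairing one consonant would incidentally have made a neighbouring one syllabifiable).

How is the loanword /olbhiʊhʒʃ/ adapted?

otubuhiʊhuʒuʃu

Substitution: /l/ → /t/, giving /otbhiʊhʒʃ/.
Syllabifying with onset maximization leaves /t/, /b/, /h/, /ʒ/, /ʃ/ stranded (no codas are permitted; onsets are limited to one consonant).
Inserting the epenthetic vowel yields /t/ → /tu/, /b/ → /bu/, /h/ → /hu/, /ʒ/ → /ʒu/, /ʃ/ → /ʃu/.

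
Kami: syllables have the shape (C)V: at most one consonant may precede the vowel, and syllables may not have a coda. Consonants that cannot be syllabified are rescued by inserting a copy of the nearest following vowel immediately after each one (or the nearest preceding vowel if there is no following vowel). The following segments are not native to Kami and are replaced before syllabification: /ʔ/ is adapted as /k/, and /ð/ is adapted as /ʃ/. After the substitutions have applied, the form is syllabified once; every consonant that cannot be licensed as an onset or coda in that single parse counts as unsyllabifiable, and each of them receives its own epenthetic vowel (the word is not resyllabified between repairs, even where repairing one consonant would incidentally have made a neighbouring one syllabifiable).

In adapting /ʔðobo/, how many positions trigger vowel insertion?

1

After substitution the input is /kʃobo/.
The unsyllabifiable consonants are /k/; each receives one epenthetic vowel.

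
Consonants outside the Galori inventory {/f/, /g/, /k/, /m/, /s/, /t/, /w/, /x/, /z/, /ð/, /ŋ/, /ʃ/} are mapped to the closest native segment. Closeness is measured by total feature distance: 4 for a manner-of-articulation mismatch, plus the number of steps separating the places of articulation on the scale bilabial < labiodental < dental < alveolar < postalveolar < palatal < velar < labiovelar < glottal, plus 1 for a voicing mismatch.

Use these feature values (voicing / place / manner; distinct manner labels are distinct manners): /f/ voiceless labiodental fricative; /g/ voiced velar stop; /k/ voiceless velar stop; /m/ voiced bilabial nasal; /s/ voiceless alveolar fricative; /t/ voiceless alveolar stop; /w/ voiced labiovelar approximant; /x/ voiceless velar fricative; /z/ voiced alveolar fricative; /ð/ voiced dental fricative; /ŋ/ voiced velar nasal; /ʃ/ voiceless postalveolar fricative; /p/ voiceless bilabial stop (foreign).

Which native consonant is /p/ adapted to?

/t/ is closest: same manner (stop), place distance 3 (bilabial→alveolar), same voicing; total 3. Next closest is /f/ at distance 5.

t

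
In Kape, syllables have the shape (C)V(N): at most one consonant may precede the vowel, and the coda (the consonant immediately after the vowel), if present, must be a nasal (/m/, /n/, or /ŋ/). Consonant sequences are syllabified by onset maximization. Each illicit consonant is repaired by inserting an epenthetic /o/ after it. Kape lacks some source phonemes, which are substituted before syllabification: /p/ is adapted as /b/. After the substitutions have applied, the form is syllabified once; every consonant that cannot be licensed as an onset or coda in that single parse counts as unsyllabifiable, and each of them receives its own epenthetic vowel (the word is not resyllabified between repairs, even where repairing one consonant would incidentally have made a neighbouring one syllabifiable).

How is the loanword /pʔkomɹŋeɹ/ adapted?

Substitution: /p/ → /b/, giving /bʔkomɹŋeɹ/.
Syllabifying with onset maximization leaves /b/, /ʔ/, /ɹ/, /ɹ/ stranded (only a nasal (/m/, /n/, or /ŋ/) is licensed in coda position; onsets are limited to one consonant).
Each unlicensed consonant becomes the onset of a new syllable: /b/ → /bo/, /ʔ/ → /ʔo/, /ɹ/ → /ɹo/, /ɹ/ → /ɹo/.

boʔokomɹoŋeɹo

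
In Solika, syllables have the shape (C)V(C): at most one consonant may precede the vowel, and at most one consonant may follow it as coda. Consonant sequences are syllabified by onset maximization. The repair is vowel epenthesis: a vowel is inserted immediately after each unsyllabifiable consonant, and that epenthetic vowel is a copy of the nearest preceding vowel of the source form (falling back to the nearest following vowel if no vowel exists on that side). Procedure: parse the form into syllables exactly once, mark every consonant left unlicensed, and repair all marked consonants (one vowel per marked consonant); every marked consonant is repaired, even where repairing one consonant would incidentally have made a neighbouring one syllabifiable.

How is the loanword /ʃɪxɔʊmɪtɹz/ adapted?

ʃɪxɔʊmɪtɹɪzɪ

The consonants /ɹ/, /z/ cannot be parsed into a legal (C)V(C) syllable (at most one coda consonant is licensed; onsets are limited to one consonant).
Inserting the epenthetic vowel yields /ɹ/ → /ɹɪ/, /z/ → /zɪ/.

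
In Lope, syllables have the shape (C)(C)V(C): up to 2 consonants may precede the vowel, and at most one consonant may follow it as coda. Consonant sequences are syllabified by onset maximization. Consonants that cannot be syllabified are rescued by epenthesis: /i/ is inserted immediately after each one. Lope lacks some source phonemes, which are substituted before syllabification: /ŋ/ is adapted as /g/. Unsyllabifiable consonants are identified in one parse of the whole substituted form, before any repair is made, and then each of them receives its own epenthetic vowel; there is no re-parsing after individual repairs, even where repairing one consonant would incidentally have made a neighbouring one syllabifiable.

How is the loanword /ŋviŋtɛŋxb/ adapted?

gvigtɛgxibi

Substitution: /ŋ/ → /g/, giving /gvigtɛgxb/.
The consonants /x/, /b/ cannot be parsed into a legal (C)(C)V(C) syllable (at most one coda consonant is licensed; onsets may contain at most 2 consonants).
Each unlicensed consonant becomes the onset of a new syllable: /x/ → /xi/, /b/ → /bi/.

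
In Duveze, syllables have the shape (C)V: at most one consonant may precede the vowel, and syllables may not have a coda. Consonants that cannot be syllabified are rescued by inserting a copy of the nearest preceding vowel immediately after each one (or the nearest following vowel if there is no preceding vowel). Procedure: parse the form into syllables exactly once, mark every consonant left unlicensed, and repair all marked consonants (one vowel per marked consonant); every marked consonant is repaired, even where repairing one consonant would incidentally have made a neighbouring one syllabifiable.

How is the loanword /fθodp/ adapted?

The consonants /f/, /d/, /p/ cannot be parsed into a legal (C)V syllable (no codas are permitted; onsets are limited to one consonant).
Inserting the epenthetic vowel yields /f/ → /fo/, /d/ → /do/, /p/ → /po/.

foθodopo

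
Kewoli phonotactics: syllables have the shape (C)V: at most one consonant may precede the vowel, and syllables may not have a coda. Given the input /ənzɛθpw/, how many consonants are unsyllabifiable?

4

Under (C)V, the unsyllabifiable consonants are /n/, /θ/, /p/, /w/ (no codas are permitted; onsets are limited to one consonant).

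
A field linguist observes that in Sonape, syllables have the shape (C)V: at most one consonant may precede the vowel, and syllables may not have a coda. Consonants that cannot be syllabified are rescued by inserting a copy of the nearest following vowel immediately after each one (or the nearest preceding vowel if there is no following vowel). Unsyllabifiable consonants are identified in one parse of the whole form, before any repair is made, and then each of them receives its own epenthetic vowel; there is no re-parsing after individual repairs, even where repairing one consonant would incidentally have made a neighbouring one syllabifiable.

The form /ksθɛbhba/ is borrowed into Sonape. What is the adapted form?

kɛsɛθɛbahaba

Syllabifying with onset maximization leaves /k/, /s/, /b/, /h/ stranded (no codas are permitted; onsets are limited to one consonant).
Each unlicensed consonant becomes the onset of a new syllable: /k/ → /kɛ/, /s/ → /sɛ/, /b/ → /ba/, /h/ → /ha/.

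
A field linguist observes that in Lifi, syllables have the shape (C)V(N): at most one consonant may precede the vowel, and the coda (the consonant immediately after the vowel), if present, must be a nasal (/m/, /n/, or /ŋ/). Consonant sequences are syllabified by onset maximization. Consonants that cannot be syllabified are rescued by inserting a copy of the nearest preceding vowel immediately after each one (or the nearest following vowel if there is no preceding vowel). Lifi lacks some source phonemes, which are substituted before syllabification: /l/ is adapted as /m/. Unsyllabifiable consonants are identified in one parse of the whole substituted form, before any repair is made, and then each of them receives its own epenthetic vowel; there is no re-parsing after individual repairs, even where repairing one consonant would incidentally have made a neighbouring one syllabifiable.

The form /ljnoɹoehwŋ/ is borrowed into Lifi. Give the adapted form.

Substitution: /l/ → /m/, giving /mjnoɹoehwŋ/.
The consonants /m/, /j/, /h/, /w/, /ŋ/ cannot be parsed into a legal (C)V(N) syllable (only a nasal (/m/, /n/, or /ŋ/) is licensed in coda position; onsets are limited to one consonant).
Each unlicensed consonant becomes the onset of a new syllable: /m/ → /mo/, /j/ → /jo/, /h/ → /he/, /w/ → /we/, /ŋ/ → /ŋe/.

mojonoɹoeheweŋe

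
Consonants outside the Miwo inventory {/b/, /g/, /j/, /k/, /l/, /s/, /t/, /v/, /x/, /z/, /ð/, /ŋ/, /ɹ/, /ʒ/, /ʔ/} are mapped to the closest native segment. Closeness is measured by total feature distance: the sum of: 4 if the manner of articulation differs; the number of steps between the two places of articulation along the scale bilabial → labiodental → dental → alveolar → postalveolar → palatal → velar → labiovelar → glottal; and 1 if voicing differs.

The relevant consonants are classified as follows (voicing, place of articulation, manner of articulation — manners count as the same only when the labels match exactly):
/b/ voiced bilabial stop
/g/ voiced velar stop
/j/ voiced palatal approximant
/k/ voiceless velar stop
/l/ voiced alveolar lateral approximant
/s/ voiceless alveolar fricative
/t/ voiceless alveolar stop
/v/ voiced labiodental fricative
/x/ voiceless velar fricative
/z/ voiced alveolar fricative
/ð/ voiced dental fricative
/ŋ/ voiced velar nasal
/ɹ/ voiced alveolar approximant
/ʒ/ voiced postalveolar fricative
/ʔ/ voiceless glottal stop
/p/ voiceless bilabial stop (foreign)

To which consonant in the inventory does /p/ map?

b

/b/ is closest: same manner (stop), place distance 0 (bilabial→bilabial), voicing differs (+1); total 1. Next closest is /t/ at distance 3.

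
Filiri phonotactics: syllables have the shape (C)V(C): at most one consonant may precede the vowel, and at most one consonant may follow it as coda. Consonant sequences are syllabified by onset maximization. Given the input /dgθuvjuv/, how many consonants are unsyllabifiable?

2

The consonants /d/, /g/ cannot be parsed into a legal (C)V(C) syllable (at most one coda consonant is licensed; onsets are limited to one consonant).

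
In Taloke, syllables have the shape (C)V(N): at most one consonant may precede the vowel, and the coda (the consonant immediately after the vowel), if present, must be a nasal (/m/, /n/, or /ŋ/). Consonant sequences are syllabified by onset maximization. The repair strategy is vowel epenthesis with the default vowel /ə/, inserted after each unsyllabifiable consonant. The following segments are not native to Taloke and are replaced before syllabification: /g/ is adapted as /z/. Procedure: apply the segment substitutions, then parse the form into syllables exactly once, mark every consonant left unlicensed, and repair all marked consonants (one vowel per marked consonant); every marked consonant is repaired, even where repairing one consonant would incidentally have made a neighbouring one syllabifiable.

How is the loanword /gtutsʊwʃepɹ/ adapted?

Substitution: /g/ → /z/, giving /ztutsʊwʃepɹ/.
Under (C)V(N), the unsyllabifiable consonants are /z/, /t/, /w/, /p/, /ɹ/ (only a nasal (/m/, /n/, or /ŋ/) is licensed in coda position; onsets are limited to one consonant).
Inserting the epenthetic vowel yields /z/ → /zə/, /t/ → /tə/, /w/ → /wə/, /p/ → /pə/, /ɹ/ → /ɹə/.

zətutəsʊwəʃepəɹə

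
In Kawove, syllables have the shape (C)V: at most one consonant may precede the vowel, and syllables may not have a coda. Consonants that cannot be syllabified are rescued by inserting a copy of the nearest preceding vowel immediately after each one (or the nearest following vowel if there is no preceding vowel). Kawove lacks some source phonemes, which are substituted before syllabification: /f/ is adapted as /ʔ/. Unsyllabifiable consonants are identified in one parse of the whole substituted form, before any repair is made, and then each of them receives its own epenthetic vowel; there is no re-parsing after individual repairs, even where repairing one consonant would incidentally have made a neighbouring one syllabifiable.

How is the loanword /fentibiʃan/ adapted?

ʔenetibiʃana

Substitution: /f/ → /ʔ/, giving /ʔentibiʃan/.
Syllabifying with onset maximization leaves /n/, /n/ stranded (no codas are permitted; onsets are limited to one consonant).
Each unlicensed consonant becomes the onset of a new syllable: /n/ → /ne/, /n/ → /na/.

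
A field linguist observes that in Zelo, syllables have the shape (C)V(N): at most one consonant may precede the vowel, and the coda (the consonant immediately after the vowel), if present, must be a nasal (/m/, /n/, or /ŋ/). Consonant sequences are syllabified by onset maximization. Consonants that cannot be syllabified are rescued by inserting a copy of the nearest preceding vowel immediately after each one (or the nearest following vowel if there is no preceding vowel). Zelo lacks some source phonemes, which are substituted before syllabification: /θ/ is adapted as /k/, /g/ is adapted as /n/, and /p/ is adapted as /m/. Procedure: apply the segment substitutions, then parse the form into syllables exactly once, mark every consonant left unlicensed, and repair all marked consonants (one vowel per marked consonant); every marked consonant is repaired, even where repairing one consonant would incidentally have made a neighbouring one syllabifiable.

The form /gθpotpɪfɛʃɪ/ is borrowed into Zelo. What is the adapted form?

Substitution: /g/ → /n/, /θ/ → /k/, /p/ → /m/, giving /nkmotmɪfɛʃɪ/.
Under (C)V(N), the unsyllabifiable consonants are /n/, /k/, /t/ (only a nasal (/m/, /n/, or /ŋ/) is licensed in coda position; onsets are limited to one consonant).
Each unlicensed consonant becomes the onset of a new syllable: /n/ → /no/, /k/ → /ko/, /t/ → /to/.

nokomotomɪfɛʃɪ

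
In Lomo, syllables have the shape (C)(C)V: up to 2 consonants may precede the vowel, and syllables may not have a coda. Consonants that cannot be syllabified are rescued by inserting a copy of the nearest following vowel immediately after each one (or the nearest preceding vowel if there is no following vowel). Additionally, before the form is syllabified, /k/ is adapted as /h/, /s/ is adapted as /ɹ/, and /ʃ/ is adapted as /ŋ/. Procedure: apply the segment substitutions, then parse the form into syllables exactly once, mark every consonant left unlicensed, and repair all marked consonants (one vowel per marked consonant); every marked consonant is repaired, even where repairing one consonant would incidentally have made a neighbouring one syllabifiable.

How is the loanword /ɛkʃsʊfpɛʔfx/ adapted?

Substitution: /k/ → /h/, /ʃ/ → /ŋ/, /s/ → /ɹ/, giving /ɛhŋɹʊfpɛʔfx/.
Syllabifying with onset maximization leaves /h/, /ʔ/, /f/, /x/ stranded (no codas are permitted; onsets may contain at most 2 consonants).
Each unlicensed consonant becomes the onset of a new syllable: /h/ → /hʊ/, /ʔ/ → /ʔɛ/, /f/ → /fɛ/, /x/ → /xɛ/.

ɛhʊŋɹʊfpɛʔɛfɛxɛ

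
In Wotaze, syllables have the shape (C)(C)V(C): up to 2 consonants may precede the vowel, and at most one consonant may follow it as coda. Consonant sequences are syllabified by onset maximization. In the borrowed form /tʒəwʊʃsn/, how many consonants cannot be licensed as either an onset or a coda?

Under (C)(C)V(C), the unsyllabifiable consonants are /s/, /n/ (at most one coda consonant is licensed; onsets may contain at most 2 consonants).

2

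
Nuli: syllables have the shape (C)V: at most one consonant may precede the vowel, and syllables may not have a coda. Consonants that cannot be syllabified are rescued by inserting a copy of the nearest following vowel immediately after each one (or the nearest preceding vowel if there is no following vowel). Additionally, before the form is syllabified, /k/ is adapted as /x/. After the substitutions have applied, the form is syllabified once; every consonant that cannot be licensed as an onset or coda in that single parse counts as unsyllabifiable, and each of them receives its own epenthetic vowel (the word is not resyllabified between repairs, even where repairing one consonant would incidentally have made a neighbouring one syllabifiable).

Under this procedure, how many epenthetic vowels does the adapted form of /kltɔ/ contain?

After substitution the input is /xltɔ/.
The unsyllabifiable consonants are /x/, /l/; each receives one epenthetic vowel.

2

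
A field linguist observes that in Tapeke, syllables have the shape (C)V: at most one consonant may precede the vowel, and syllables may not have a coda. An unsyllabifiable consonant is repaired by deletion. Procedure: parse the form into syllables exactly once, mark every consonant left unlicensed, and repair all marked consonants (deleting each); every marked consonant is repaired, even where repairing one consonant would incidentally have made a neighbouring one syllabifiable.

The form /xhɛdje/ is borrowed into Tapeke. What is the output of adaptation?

The consonants /x/, /d/ cannot be parsed into a legal (C)V syllable (no codas are permitted; onsets are limited to one consonant).
Deleting the stranded consonants removes /x/, /d/.

hɛje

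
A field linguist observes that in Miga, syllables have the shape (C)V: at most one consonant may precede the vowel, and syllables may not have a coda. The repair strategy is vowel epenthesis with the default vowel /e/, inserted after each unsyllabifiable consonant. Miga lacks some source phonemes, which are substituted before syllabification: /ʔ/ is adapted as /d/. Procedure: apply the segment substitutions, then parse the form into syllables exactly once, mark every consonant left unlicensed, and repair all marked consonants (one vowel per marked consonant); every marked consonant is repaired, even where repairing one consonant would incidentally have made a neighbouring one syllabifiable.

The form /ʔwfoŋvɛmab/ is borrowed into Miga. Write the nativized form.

Substitution: /ʔ/ → /d/, giving /dwfoŋvɛmab/.
Under (C)V, the unsyllabifiable consonants are /d/, /w/, /ŋ/, /b/ (no codas are permitted; onsets are limited to one consonant).
Epenthesis after each stranded consonant: /d/ → /de/, /w/ → /we/, /ŋ/ → /ŋe/, /b/ → /be/.

dewefoŋevɛmabe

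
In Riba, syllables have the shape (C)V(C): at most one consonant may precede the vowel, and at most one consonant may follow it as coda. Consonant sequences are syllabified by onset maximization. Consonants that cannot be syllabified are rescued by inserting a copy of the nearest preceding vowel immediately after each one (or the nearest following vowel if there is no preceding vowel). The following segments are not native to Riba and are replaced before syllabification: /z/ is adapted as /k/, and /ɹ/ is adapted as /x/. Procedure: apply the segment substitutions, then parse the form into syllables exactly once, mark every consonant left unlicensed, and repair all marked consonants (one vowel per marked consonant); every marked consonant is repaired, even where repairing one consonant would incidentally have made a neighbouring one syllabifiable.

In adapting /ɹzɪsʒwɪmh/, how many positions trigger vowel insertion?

3

After substitution the input is /xkɪsʒwɪmh/.
The unsyllabifiable consonants are /x/, /ʒ/, /h/; each receives one epenthetic vowel.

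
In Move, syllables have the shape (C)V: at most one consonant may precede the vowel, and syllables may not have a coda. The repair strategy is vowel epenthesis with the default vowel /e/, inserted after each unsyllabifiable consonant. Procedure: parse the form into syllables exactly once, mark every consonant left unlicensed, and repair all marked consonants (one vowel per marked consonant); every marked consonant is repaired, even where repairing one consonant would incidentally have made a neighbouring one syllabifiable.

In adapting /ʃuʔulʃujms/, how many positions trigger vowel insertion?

4

The unsyllabifiable consonants are /l/, /j/, /m/, /s/; each receives one epenthetic vowel.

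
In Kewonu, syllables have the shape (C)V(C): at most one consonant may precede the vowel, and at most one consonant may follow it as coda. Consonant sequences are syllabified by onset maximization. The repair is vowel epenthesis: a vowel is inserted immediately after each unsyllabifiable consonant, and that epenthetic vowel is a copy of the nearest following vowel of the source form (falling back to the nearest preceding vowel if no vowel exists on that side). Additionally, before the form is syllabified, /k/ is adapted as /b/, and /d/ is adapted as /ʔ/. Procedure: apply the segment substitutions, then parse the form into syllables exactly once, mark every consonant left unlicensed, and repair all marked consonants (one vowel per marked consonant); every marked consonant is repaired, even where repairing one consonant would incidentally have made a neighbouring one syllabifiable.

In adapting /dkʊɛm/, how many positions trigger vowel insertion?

1

After substitution the input is /ʔbʊɛm/.
The unsyllabifiable consonants are /ʔ/; each receives one epenthetic vowel.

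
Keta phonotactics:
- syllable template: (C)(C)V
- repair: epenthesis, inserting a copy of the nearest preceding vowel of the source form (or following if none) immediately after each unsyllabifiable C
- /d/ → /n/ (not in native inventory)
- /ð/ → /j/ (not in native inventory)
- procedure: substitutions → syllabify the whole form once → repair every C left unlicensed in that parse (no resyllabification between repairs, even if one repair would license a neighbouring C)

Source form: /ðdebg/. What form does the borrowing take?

Substitution: /ð/ → /j/, /d/ → /n/, giving /jnebg/.
Syllabifying with onset maximization leaves /b/, /g/ stranded (no codas are permitted; onsets may contain at most 2 consonants).
Inserting the epenthetic vowel yields /b/ → /be/, /g/ → /ge/.

jnebege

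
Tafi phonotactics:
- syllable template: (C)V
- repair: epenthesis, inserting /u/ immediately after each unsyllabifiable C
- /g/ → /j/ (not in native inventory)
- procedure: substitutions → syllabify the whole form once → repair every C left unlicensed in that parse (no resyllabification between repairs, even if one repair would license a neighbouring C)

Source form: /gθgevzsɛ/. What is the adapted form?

Substitution: /g/ → /j/, giving /jθjevzsɛ/.
Syllabifying with onset maximization leaves /j/, /θ/, /v/, /z/ stranded (no codas are permitted; onsets are limited to one consonant).
Inserting the epenthetic vowel yields /j/ → /ju/, /θ/ → /θu/, /v/ → /vu/, /z/ → /zu/.

juθujevuzusɛ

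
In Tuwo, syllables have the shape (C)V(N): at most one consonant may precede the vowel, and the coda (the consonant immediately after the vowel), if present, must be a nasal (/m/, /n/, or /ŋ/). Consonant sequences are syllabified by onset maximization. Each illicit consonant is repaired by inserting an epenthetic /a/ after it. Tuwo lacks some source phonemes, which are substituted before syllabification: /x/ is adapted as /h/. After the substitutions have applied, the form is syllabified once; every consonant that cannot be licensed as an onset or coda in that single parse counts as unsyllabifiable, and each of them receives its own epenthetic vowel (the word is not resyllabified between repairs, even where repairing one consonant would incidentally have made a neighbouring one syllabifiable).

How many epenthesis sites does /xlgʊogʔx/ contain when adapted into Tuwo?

5

After substitution the input is /hlgʊogʔh/.
The unsyllabifiable consonants are /h/, /l/, /g/, /ʔ/, /h/; each receives one epenthetic vowel.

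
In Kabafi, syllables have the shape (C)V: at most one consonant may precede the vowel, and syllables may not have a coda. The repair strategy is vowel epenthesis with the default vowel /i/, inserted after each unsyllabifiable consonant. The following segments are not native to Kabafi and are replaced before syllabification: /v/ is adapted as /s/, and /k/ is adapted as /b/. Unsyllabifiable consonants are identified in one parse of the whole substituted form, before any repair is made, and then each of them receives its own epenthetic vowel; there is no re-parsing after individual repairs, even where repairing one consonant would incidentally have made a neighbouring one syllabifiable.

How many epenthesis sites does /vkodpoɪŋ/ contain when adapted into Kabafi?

After substitution the input is /sbodpoɪŋ/.
The unsyllabifiable consonants are /s/, /d/, /ŋ/; each receives one epenthetic vowel.

3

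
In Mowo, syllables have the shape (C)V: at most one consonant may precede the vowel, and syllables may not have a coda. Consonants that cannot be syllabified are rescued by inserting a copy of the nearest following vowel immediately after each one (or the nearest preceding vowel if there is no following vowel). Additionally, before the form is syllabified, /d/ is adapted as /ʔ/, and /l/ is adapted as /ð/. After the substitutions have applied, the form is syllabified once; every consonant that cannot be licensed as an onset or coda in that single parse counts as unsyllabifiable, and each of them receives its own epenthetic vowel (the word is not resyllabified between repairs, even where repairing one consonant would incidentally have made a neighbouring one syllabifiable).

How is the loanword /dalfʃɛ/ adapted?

Substitution: /d/ → /ʔ/, /l/ → /ð/, giving /ʔaðfʃɛ/.
The consonants /ð/, /f/ cannot be parsed into a legal (C)V syllable (no codas are permitted; onsets are limited to one consonant).
Epenthesis after each stranded consonant: /ð/ → /ðɛ/, /f/ → /fɛ/.

ʔaðɛfɛʃɛ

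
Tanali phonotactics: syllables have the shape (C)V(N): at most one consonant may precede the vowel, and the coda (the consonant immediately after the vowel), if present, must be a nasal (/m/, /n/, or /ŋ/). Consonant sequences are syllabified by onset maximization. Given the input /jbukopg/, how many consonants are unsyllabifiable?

3

Syllabifying with onset maximization leaves /j/, /p/, /g/ stranded (only a nasal (/m/, /n/, or /ŋ/) is licensed in coda position; onsets are limited to one consonant).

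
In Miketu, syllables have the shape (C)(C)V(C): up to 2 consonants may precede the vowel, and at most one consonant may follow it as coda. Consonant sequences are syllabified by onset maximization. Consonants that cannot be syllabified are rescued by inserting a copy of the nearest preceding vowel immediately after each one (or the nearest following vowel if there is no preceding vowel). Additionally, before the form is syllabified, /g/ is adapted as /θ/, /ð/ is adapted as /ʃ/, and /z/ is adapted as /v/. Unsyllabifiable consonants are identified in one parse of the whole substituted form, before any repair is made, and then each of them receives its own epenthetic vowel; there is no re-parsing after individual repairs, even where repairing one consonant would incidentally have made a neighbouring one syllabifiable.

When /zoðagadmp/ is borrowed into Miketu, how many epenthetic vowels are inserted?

2

After substitution the input is /voʃaθadmp/.
The unsyllabifiable consonants are /m/, /p/; each receives one epenthetic vowel.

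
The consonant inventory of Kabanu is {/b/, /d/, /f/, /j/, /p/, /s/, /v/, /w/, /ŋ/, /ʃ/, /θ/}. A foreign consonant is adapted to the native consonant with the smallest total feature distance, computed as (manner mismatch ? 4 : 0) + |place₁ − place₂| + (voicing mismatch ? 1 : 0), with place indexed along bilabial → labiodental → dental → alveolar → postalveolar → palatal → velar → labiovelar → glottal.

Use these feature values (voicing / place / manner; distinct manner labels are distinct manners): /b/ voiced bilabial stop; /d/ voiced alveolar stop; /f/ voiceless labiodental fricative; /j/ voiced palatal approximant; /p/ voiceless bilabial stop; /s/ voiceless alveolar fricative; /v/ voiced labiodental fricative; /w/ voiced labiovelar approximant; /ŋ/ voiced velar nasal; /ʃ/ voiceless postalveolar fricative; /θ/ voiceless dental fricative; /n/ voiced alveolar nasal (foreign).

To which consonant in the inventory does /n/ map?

ŋ

/ŋ/ is closest: same manner (nasal), place distance 3 (alveolar→velar), same voicing; total 3. Next closest is /d/ at distance 4.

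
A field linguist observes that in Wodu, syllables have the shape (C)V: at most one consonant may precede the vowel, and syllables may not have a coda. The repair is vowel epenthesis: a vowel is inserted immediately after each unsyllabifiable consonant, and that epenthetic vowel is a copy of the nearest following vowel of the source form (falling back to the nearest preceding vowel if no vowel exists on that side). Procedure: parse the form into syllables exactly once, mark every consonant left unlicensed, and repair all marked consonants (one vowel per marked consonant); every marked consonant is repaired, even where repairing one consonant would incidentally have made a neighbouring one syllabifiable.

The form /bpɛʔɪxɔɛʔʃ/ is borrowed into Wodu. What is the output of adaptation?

bɛpɛʔɪxɔɛʔɛʃɛ

Under (C)V, the unsyllabifiable consonants are /b/, /ʔ/, /ʃ/ (no codas are permitted; onsets are limited to one consonant).
Epenthesis after each stranded consonant: /b/ → /bɛ/, /ʔ/ → /ʔɛ/, /ʃ/ → /ʃɛ/.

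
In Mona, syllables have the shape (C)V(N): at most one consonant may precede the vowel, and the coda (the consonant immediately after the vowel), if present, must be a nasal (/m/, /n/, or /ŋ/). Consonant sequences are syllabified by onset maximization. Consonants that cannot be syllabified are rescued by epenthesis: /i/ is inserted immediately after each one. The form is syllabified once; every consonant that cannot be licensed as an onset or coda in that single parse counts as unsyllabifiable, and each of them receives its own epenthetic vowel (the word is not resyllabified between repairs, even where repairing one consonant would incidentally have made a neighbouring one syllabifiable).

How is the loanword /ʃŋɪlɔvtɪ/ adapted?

ʃiŋɪlɔvitɪ

Under (C)V(N), the unsyllabifiable consonants are /ʃ/, /v/ (only a nasal (/m/, /n/, or /ŋ/) is licensed in coda position; onsets are limited to one consonant).
Each unlicensed consonant becomes the onset of a new syllable: /ʃ/ → /ʃi/, /v/ → /vi/.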